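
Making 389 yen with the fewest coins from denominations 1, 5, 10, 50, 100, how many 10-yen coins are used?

3

Greedy: take as many of the largest coin as possible, then repeat with the remainder.
389 − 3×100→89 − 1×50→39 − 3×10→9 − 1×5→4 − 4×1→0
Count of 10: 3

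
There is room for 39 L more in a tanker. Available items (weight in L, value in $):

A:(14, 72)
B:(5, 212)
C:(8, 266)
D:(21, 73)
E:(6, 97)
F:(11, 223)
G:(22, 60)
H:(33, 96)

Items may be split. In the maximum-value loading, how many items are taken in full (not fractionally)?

Ratios (sorted): B 42.40, C 33.25, F 20.27, E 16.17, A 5.14, D 3.48, H 2.91, G 2.73
take B (5 @ 212); take C (8 @ 266); take F (11 @ 223); take E (6 @ 97); take 9/14 of A → 46.29. Capacity used 39/39.
4 item(s) taken whole; one partial (take 9/14 of A).

4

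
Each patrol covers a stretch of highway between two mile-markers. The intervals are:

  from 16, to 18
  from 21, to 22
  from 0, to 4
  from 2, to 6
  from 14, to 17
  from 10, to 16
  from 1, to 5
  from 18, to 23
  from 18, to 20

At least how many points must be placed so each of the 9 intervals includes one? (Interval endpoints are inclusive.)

Sorted: [0,4] [1,5] [2,6] [10,16] [14,17] [16,18] [18,20] [21,22] [18,23]
{[0,4],[1,5],[2,6]} hit by 4; {[10,16],[14,17],[16,18]} hit by 16; {[18,20]} hit by 20; {[21,22],[18,23]} hit by 22.
Points: 4, 16, 20, 22 (4 total).

4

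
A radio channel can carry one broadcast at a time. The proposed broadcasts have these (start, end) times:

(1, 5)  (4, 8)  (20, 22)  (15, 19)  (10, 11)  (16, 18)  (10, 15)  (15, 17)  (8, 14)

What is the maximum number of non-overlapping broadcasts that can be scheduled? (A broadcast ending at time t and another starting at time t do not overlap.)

4

Sorted by end: (1,5)  (4,8)  (10,11)  (8,14)  (10,15)  (15,17)  (16,18)  (15,19)  (20,22)
take (1,5); skip (4,8); take (10,11); skip (8,14); take (15,17); take (20,22).
Selected 4 broadcasts.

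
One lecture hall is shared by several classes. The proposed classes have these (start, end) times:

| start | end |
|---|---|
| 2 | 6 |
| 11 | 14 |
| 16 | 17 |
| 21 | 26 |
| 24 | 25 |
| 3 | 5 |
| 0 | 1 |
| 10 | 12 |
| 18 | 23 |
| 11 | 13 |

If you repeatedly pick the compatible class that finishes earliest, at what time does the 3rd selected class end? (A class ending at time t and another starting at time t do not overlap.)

By end time: (0,1), (3,5), (2,6), (10,12), (11,13), (11,14), (16,17), (18,23), (24,25), (21,26).
Pick (0,1); next start ≥ 1 → (3,5); next start ≥ 5 → (10,12); next start ≥ 12 → (16,17); next start ≥ 17 → (18,23); next start ≥ 23 → (24,25).
Selected: (0,1) (3,5) (10,12) (16,17) (18,23) (24,25)

12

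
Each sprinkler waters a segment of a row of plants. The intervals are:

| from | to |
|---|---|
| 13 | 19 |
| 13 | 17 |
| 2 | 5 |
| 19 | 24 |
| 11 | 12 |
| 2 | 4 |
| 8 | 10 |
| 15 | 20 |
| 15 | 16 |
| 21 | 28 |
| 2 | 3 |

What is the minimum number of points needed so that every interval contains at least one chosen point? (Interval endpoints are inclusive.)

Sort by right endpoint; whenever an interval is uncovered, place a point at its right end.
By right end: [2,3]  [2,4]  [2,5]  [8,10]  [11,12]  [15,16]  [13,17]  [13,19]  [15,20]  [19,24]  [21,28]
[2,3] uncovered → point at 3; [8,10] uncovered → point at 10; [11,12] uncovered → point at 12; [15,16] uncovered → point at 16; [19,24] uncovered → point at 24.
Points: 3, 10, 12, 16, 24 (5 total).

5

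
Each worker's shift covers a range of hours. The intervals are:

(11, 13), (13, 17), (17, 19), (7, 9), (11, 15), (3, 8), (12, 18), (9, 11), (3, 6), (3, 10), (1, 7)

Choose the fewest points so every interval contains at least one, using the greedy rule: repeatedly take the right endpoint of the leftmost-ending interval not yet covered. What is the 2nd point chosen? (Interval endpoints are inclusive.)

9

Sort by right endpoint; whenever an interval is uncovered, place a point at its right end.
Sorted: [3,6] [1,7] [3,8] [7,9] [3,10] [9,11] [11,13] [11,15] [13,17] [12,18] [17,19]
{[3,6],[1,7],[3,8]} hit by 6; {[7,9],[3,10],[9,11]} hit by 9; {[11,13],[11,15],[13,17],[12,18]} hit by 13; {[17,19]} hit by 19.
Points: 6, 9, 13, 19 (4 total).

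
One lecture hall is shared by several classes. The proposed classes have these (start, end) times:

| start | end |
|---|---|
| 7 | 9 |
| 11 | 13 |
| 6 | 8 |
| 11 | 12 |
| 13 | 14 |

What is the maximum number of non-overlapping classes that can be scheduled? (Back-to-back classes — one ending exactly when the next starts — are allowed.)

By end time: (6,8), (7,9), (11,12), (11,13), (13,14).
Pick (6,8); next start ≥ 8 → (11,12); next start ≥ 12 → (13,14).
Selected 3 classes.

3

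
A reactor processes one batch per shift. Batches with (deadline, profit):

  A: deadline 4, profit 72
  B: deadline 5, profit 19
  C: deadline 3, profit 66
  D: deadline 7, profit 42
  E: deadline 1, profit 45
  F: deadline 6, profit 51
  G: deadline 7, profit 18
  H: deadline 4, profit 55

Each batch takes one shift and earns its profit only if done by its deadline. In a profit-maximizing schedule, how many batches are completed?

7

Take jobs in profit order; each goes to the latest open slot no later than its deadline.
Profit order: A=72 C=66 H=55 F=51 E=45 D=42 B=19 G=18
Assign: A→slot 4, C→slot 3, H→slot 2, F→slot 6, E→slot 1, D→slot 7, B→slot 5, G skipped.
Slots: [1:E] [2:H] [3:C] [4:A] [5:B] [6:F] [7:D]
7 of 8 scheduled.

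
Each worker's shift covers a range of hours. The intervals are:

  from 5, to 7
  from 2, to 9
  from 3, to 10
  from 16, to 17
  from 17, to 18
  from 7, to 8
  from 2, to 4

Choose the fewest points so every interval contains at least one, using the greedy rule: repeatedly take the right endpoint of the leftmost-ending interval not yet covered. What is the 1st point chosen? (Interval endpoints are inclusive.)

4

Process intervals by earliest right end; each time one isn't hit yet, stab at its right endpoint.
Sorted: [2,4] [5,7] [7,8] [2,9] [3,10] [16,17] [17,18]
{[2,4]} hit by 4; {[5,7],[7,8],[2,9],[3,10]} hit by 7; {[16,17],[17,18]} hit by 17.
Points: 4, 7, 17 (3 total).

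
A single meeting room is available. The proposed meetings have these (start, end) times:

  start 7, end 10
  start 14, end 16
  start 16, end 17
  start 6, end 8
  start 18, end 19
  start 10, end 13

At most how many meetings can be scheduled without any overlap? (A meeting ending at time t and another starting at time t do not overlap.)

Sort by end time and greedily take each interval whose start is ≥ the last chosen end.
Sorted by end: (6,8)  (7,10)  (10,13)  (14,16)  (16,17)  (18,19)
take (6,8); take (10,13); take (14,16); take (16,17); take (18,19).
Selected 5 meetings.

5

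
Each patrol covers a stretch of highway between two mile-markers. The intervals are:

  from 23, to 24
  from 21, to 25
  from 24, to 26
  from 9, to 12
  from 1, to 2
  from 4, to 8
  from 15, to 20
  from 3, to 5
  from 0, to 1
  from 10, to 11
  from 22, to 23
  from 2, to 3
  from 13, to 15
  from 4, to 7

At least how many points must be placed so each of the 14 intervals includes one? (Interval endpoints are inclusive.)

By right end: [0,1]  [1,2]  [2,3]  [3,5]  [4,7]  [4,8]  [10,11]  [9,12]  [13,15]  [15,20]  [22,23]  [23,24]  [21,25]  [24,26]
[0,1] uncovered → point at 1; [2,3] uncovered → point at 3; [4,7] uncovered → point at 7; [10,11] uncovered → point at 11; [13,15] uncovered → point at 15; [22,23] uncovered → point at 23; [24,26] uncovered → point at 26.
Points: 1, 3, 7, 11, 15, 23, 26 (7 total).

7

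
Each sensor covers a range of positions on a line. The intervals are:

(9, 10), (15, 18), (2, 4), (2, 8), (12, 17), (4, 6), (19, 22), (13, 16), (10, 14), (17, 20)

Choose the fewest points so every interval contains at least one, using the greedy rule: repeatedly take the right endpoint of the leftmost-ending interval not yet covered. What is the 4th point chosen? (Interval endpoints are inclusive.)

Process intervals by earliest right end; each time one isn't hit yet, stab at its right endpoint.
By right end: [2,4]  [4,6]  [2,8]  [9,10]  [10,14]  [13,16]  [12,17]  [15,18]  [17,20]  [19,22]
[2,4] uncovered → point at 4; [9,10] uncovered → point at 10; [13,16] uncovered → point at 16; [17,20] uncovered → point at 20.
Points: 4, 10, 16, 20 (4 total).

20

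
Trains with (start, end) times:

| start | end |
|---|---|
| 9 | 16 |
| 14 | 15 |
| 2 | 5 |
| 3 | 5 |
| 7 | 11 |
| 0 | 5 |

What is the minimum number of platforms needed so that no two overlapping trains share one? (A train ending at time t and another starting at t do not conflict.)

3

The answer is the maximum number of intervals overlapping at any instant.
starts: [0, 2, 3, 7, 9, 14]
ends:   [5, 5, 5, 11, 15, 16]
s0→1 s2→2 s3→3  — peak 3.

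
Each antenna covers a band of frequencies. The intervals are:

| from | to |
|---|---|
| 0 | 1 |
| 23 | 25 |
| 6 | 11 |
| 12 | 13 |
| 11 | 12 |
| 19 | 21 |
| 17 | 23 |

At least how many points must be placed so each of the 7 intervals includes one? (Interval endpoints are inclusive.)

5

By right end: [0,1]  [6,11]  [11,12]  [12,13]  [19,21]  [17,23]  [23,25]
[0,1] uncovered → point at 1; [6,11] uncovered → point at 11; [12,13] uncovered → point at 13; [19,21] uncovered → point at 21; [23,25] uncovered → point at 25.
Points: 1, 11, 13, 21, 25 (5 total).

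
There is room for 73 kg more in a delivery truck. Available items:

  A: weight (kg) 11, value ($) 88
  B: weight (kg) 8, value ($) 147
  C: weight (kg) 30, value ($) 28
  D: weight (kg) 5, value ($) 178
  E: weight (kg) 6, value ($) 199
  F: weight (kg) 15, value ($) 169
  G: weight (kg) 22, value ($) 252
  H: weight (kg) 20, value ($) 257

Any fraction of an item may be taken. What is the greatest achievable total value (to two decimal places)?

Greedy by value/weight ratio, highest first.
Ratios (sorted): D 35.60, E 33.17, B 18.38, H 12.85, G 11.45, F 11.27, A 8.00, C 0.93
take D (5 @ 178); take E (6 @ 199); take B (8 @ 147); take H (20 @ 257); take G (22 @ 252); take 12/15 of F → 135.20. Capacity used 73/73.
Total value = 1168.20

1168.20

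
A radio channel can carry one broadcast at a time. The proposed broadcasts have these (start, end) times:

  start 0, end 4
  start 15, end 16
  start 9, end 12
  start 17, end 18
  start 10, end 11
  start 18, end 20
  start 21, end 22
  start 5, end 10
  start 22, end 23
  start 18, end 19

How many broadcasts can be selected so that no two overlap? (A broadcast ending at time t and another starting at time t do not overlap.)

Sort by end time and greedily take each interval whose start is ≥ the last chosen end.
By end time: (0,4), (5,10), (10,11), (9,12), (15,16), (17,18), (18,19), (18,20), (21,22), (22,23).
Pick (0,4); next start ≥ 4 → (5,10); next start ≥ 10 → (10,11); next start ≥ 11 → (15,16); next start ≥ 16 → (17,18); next start ≥ 18 → (18,19); next start ≥ 19 → (21,22); next start ≥ 22 → (22,23).
Selected 8 broadcasts.

8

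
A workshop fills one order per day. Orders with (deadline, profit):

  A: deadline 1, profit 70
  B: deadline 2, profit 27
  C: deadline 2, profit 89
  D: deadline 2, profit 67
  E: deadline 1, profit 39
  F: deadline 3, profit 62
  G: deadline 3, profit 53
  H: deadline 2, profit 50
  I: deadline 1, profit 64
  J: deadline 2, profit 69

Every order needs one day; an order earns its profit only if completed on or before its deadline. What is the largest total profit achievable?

By profit: C(d2,89), A(d1,70), J(d2,69), D(d2,67), I(d1,64), F(d3,62), G(d3,53), H(d2,50), E(d1,39), B(d2,27)
C→slot 2; A→slot 1; J skipped; D skipped; I skipped; F→slot 3; G skipped; H skipped; E skipped; B skipped.
Profit = 70 + 89 + 62 = 221

221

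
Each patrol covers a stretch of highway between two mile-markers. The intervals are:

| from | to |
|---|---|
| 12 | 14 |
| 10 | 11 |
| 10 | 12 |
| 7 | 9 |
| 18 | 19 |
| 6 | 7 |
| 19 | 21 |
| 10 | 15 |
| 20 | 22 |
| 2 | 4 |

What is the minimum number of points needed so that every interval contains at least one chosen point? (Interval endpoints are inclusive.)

Sort by right endpoint; whenever an interval is uncovered, place a point at its right end.
By right end: [2,4]  [6,7]  [7,9]  [10,11]  [10,12]  [12,14]  [10,15]  [18,19]  [19,21]  [20,22]
[2,4] uncovered → point at 4; [6,7] uncovered → point at 7; [10,11] uncovered → point at 11; [12,14] uncovered → point at 14; [18,19] uncovered → point at 19; [20,22] uncovered → point at 22.
Points: 4, 7, 11, 14, 19, 22 (6 total).

6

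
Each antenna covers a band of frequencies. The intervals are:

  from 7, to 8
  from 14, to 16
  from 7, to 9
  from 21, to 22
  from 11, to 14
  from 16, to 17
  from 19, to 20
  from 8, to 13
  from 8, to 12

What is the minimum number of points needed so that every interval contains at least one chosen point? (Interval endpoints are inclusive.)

5

Sort by right endpoint; whenever an interval is uncovered, place a point at its right end.
By right end: [7,8]  [7,9]  [8,12]  [8,13]  [11,14]  [14,16]  [16,17]  [19,20]  [21,22]
[7,8] uncovered → point at 8; [11,14] uncovered → point at 14; [16,17] uncovered → point at 17; [19,20] uncovered → point at 20; [21,22] uncovered → point at 22.
Points: 8, 14, 17, 20, 22 (5 total).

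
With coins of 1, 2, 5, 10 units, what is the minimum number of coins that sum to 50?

5

Greedy: take as many of the largest coin as possible, then repeat with the remainder.
50 = 5×10
Total coins = 5 = 5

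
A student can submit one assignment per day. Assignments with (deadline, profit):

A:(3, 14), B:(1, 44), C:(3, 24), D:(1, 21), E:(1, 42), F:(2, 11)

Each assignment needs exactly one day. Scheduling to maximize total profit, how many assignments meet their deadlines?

Sort by profit descending; place each in the latest free slot ≤ its deadline.
Profit order: B=44 E=42 C=24 D=21 A=14 F=11
Assign: B→slot 1, E skipped, C→slot 3, D skipped, A→slot 2, F skipped.
Slots: [1:B] [2:A] [3:C]
3 of 6 scheduled.

3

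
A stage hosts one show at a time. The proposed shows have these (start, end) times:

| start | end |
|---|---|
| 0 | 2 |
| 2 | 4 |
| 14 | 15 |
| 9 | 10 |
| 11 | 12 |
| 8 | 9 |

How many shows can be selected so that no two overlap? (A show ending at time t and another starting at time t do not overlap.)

Sort by end time and greedily take each interval whose start is ≥ the last chosen end.
By end time: (0,2), (2,4), (8,9), (9,10), (11,12), (14,15).
Pick (0,2); next start ≥ 2 → (2,4); next start ≥ 4 → (8,9); next start ≥ 9 → (9,10); next start ≥ 10 → (11,12); next start ≥ 12 → (14,15).
Selected 6 shows.

6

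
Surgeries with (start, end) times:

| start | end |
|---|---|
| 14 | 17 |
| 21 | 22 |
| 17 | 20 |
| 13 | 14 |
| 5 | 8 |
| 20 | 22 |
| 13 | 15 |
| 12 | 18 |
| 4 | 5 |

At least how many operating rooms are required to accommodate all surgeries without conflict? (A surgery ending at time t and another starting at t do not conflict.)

3

starts: [4, 5, 12, 13, 13, 14, 17, 20, 21]
ends:   [5, 8, 14, 15, 17, 18, 20, 22, 22]
s4→1 e5→0 s5→1 e8→0 s12→1 s13→2 s13→3  — peak 3.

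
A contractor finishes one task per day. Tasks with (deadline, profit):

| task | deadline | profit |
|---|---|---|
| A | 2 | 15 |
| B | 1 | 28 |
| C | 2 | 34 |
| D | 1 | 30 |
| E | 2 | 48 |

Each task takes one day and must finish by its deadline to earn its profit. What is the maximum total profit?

Profit order: E=48 C=34 D=30 B=28 A=15
Assign: E→slot 2, C→slot 1, D skipped, B skipped, A skipped.
Slots: [1:C] [2:E]
Profit = 34 + 48 = 82

82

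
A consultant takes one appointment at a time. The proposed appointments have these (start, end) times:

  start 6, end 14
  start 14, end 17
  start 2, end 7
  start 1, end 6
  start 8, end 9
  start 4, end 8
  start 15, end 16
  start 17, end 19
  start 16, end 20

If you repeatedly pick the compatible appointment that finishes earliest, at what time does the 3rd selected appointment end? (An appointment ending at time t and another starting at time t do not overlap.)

Greedy by earliest finish: after sorting by end time, pick each interval compatible with the last pick.
By end time: (1,6), (2,7), (4,8), (8,9), (6,14), (15,16), (14,17), (17,19), (16,20).
Pick (1,6); next start ≥ 6 → (8,9); next start ≥ 9 → (15,16); next start ≥ 16 → (17,19).
Selected: (1,6) (8,9) (15,16) (17,19)

16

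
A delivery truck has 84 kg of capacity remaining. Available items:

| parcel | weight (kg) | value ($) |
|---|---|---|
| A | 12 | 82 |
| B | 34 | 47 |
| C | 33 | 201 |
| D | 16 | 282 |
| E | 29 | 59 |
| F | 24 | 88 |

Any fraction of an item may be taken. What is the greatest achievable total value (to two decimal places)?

Greedy by value/weight ratio, highest first.
Ratios (sorted): D 17.62, A 6.83, C 6.09, F 3.67, E 2.03, B 1.38
take D (16 @ 282); take A (12 @ 82); take C (33 @ 201); take 23/24 of F → 84.33. Capacity used 84/84.
Total value = 649.33

649.33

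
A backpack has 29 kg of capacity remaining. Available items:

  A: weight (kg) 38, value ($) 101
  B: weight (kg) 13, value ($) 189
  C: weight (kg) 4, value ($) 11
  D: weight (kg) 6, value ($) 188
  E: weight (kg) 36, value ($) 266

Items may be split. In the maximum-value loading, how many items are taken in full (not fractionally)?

Order: D (188/6=31.33) > B (189/13=14.54) > E (266/36=7.39) > C (11/4=2.75) > A (101/38=2.66)
Fill: take D (6 @ 188) → take B (13 @ 189) → take 10/36 of E → 73.89; 29/29 used.
2 item(s) taken whole; one partial (take 10/36 of E).

2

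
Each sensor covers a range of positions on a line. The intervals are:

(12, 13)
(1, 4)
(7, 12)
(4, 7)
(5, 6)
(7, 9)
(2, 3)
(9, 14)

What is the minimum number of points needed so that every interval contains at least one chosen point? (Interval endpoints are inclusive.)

Sort by right endpoint; whenever an interval is uncovered, place a point at its right end.
By right end: [2,3]  [1,4]  [5,6]  [4,7]  [7,9]  [7,12]  [12,13]  [9,14]
[2,3] uncovered → point at 3; [5,6] uncovered → point at 6; [7,9] uncovered → point at 9; [12,13] uncovered → point at 13.
Points: 3, 6, 9, 13 (4 total).

4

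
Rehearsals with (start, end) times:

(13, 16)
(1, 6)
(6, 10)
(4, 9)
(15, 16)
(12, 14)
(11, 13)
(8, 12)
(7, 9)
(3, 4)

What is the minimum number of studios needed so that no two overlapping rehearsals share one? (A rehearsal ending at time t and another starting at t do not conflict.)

4

The answer is the maximum number of intervals overlapping at any instant.
Events (time:±→running): 1:+→1 3:+→2 4:-→1 4:+→2 6:-→1 6:+→2 7:+→3 8:+→4 … peak 4.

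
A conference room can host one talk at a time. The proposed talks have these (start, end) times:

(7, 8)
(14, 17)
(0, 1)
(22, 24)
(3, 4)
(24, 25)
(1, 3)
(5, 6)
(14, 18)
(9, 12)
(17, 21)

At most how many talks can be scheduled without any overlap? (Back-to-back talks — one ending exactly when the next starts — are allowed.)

10

By end time: (0,1), (1,3), (3,4), (5,6), (7,8), (9,12), (14,17), (14,18), (17,21), (22,24), (24,25).
Pick (0,1); next start ≥ 1 → (1,3); next start ≥ 3 → (3,4); next start ≥ 4 → (5,6); next start ≥ 6 → (7,8); next start ≥ 8 → (9,12); next start ≥ 12 → (14,17); next start ≥ 17 → (17,21); next start ≥ 21 → (22,24); next start ≥ 24 → (24,25).
Selected 10 talks.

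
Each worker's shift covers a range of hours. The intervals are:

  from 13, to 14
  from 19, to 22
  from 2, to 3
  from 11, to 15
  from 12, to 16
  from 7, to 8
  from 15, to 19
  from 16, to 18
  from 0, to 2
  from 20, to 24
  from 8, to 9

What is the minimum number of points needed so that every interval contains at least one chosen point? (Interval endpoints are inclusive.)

5

Sorted: [0,2] [2,3] [7,8] [8,9] [13,14] [11,15] [12,16] [16,18] [15,19] [19,22] [20,24]
{[0,2],[2,3]} hit by 2; {[7,8],[8,9]} hit by 8; {[13,14],[11,15],[12,16]} hit by 14; {[16,18],[15,19]} hit by 18; {[19,22],[20,24]} hit by 22.
Points: 2, 8, 14, 18, 22 (5 total).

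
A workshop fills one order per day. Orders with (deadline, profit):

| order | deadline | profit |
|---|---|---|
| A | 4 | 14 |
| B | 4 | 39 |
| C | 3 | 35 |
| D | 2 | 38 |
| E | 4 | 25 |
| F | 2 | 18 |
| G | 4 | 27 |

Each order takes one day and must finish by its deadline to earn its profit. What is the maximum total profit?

Profit order: B=39 D=38 C=35 G=27 E=25 F=18 A=14
Assign: B→slot 4, D→slot 2, C→slot 3, G→slot 1, E skipped, F skipped, A skipped.
Slots: [1:G] [2:D] [3:C] [4:B]
Profit = 27 + 38 + 35 + 39 = 139

139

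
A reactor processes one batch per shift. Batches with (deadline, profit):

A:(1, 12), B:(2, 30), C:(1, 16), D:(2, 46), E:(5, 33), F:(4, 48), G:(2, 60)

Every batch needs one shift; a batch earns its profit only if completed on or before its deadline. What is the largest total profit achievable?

Take jobs in profit order; each goes to the latest open slot no later than its deadline.
Profit order: G=60 F=48 D=46 E=33 B=30 C=16 A=12
Assign: G→slot 2, F→slot 4, D→slot 1, E→slot 5, B skipped, C skipped, A skipped.
Slots: [1:D] [2:G] [4:F] [5:E]
Profit = 46 + 60 + 48 + 33 = 187

187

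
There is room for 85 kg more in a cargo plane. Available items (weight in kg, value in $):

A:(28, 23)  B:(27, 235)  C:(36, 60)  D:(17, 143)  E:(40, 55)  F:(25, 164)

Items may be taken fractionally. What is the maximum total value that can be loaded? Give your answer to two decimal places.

Order: B (235/27=8.70) > D (143/17=8.41) > F (164/25=6.56) > C (60/36=1.67) > E (55/40=1.38) > A (23/28=0.82)
Fill: take B (27 @ 235) → take D (17 @ 143) → take F (25 @ 164) → take 16/36 of C → 26.67; 85/85 used.
Total value = 568.67

568.67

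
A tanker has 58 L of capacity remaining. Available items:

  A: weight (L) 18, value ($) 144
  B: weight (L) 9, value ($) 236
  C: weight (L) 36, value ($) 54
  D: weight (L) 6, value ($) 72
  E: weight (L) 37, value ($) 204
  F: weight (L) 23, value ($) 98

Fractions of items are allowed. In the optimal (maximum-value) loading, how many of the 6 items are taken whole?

Greedy by value/weight ratio, highest first.
Ratios (sorted): B 26.22, D 12.00, A 8.00, E 5.51, F 4.26, C 1.50
take B (9 @ 236); take D (6 @ 72); take A (18 @ 144); take 25/37 of E → 137.84. Capacity used 58/58.
3 item(s) taken whole; one partial (take 25/37 of E).

3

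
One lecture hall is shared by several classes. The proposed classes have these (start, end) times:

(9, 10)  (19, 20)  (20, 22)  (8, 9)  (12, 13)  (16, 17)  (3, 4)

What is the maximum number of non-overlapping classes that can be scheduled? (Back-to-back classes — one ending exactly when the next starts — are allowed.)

7

Sort by end time and greedily take each interval whose start is ≥ the last chosen end.
Sorted by end: (3,4)  (8,9)  (9,10)  (12,13)  (16,17)  (19,20)  (20,22)
take (3,4); take (8,9); take (9,10); take (12,13); take (16,17); take (19,20); take (20,22).
Selected 7 classes.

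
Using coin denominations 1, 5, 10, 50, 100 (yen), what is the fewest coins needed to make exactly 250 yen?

3

250 = 2×100 + 1×50
Total coins = 2 + 1 = 3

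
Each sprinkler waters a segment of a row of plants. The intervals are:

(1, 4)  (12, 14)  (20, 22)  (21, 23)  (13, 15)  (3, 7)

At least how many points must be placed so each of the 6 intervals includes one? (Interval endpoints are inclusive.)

3

Process intervals by earliest right end; each time one isn't hit yet, stab at its right endpoint.
By right end: [1,4]  [3,7]  [12,14]  [13,15]  [20,22]  [21,23]
[1,4] uncovered → point at 4; [12,14] uncovered → point at 14; [20,22] uncovered → point at 22.
Points: 4, 14, 22 (3 total).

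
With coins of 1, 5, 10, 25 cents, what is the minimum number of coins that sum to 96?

Greedy: take as many of the largest coin as possible, then repeat with the remainder.
96 − 3×25→21 − 2×10→1 − 1×1→0
Total coins = 3 + 2 + 1 = 6

6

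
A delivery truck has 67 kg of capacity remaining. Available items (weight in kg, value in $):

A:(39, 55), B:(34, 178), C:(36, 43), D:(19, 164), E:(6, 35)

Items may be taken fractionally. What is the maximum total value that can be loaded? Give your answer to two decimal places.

Sort by value per unit weight and fill in that order.
Ratios (sorted): D 8.63, E 5.83, B 5.24, A 1.41, C 1.19
take D (19 @ 164); take E (6 @ 35); take B (34 @ 178); take 8/39 of A → 11.28. Capacity used 67/67.
Total value = 388.28

388.28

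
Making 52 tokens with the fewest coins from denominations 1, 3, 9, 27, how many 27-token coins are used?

1

52 = 1×27 + 2×9 + 2×3 + 1×1
Count of 27: 1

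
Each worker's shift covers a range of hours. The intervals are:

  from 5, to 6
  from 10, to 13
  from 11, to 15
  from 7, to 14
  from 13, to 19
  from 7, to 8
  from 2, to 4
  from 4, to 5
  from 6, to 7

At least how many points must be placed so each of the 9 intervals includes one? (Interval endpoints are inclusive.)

4

Sorted: [2,4] [4,5] [5,6] [6,7] [7,8] [10,13] [7,14] [11,15] [13,19]
{[2,4],[4,5]} hit by 4; {[5,6],[6,7]} hit by 6; {[7,8]} hit by 8; {[10,13],[7,14],[11,15],[13,19]} hit by 13.
Points: 4, 6, 8, 13 (4 total).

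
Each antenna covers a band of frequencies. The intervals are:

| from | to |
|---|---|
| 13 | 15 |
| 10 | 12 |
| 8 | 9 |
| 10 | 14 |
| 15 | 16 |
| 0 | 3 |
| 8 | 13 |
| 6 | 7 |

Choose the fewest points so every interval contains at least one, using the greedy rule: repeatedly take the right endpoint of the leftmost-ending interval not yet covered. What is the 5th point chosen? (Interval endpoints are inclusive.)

15

Process intervals by earliest right end; each time one isn't hit yet, stab at its right endpoint.
Sorted: [0,3] [6,7] [8,9] [10,12] [8,13] [10,14] [13,15] [15,16]
{[0,3]} hit by 3; {[6,7]} hit by 7; {[8,9]} hit by 9; {[10,12],[8,13],[10,14]} hit by 12; {[13,15],[15,16]} hit by 15.
Points: 3, 7, 9, 12, 15 (5 total).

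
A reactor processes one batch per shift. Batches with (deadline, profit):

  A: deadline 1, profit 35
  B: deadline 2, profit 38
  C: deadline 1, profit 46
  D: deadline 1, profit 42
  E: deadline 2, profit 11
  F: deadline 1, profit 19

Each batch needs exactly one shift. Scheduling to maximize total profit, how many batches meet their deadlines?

2

Profit order: C=46 D=42 B=38 A=35 F=19 E=11
Assign: C→slot 1, D skipped, B→slot 2, A skipped, F skipped, E skipped.
Slots: [1:C] [2:B]
2 of 6 scheduled.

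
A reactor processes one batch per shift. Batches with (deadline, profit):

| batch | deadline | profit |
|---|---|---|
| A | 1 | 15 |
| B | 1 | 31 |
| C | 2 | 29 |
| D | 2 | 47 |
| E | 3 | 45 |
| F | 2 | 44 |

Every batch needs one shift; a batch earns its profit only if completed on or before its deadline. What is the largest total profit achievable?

136

Take jobs in profit order; each goes to the latest open slot no later than its deadline.
Profit order: D=47 E=45 F=44 B=31 C=29 A=15
Assign: D→slot 2, E→slot 3, F→slot 1, B skipped, C skipped, A skipped.
Slots: [1:F] [2:D] [3:E]
Profit = 44 + 47 + 45 = 136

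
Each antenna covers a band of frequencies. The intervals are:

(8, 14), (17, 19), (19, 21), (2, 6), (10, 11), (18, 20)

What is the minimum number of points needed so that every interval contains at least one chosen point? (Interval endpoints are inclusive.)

3

Sorted: [2,6] [10,11] [8,14] [17,19] [18,20] [19,21]
{[2,6]} hit by 6; {[10,11],[8,14]} hit by 11; {[17,19],[18,20],[19,21]} hit by 19.
Points: 6, 11, 19 (3 total).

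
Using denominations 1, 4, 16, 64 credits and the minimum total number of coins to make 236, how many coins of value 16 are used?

236 = 3×64 + 2×16 + 3×4
Count of 16: 2

2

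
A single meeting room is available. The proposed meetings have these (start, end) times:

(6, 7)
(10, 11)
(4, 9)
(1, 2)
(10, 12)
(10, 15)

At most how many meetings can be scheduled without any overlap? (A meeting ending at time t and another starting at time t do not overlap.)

Sorted by end: (1,2)  (6,7)  (4,9)  (10,11)  (10,12)  (10,15)
take (1,2); take (6,7); take (10,11); skip (10,15).
Selected 3 meetings.

3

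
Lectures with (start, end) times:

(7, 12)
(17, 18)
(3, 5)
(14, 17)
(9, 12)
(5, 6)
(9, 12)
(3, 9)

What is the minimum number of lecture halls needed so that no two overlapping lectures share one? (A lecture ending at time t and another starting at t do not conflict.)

The answer is the maximum number of intervals overlapping at any instant.
starts: [3, 3, 5, 7, 9, 9, 14, 17]
ends:   [5, 6, 9, 12, 12, 12, 17, 18]
s3→1 s3→2 e5→1 s5→2 e6→1 s7→2 e9→1 s9→2 s9→3  — peak 3.

3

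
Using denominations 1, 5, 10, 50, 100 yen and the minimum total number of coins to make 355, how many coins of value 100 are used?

Greedy: take as many of the largest coin as possible, then repeat with the remainder.
355 = 3×100 + 1×50 + 1×5
Count of 100: 3

3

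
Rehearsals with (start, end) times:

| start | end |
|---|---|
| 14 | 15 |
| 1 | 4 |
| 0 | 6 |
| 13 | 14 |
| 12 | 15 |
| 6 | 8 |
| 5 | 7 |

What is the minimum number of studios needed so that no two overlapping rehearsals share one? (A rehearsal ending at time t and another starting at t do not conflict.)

Count concurrent intervals with a sweep; the peak is the room count.
Events (time:±→running): 0:+→1 1:+→2 … peak 2.

2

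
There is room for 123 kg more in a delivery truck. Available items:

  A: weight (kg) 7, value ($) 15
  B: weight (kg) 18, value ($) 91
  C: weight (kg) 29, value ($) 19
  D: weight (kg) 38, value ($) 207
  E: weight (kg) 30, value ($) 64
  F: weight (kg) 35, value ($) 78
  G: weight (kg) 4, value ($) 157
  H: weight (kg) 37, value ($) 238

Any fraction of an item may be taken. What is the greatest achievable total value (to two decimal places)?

750.94

Sort by value per unit weight and fill in that order.
Order: G (157/4=39.25) > H (238/37=6.43) > D (207/38=5.45) > B (91/18=5.06) > F (78/35=2.23) > A (15/7=2.14) > E (64/30=2.13) > C (19/29=0.66)
Fill: take G (4 @ 157) → take H (37 @ 238) → take D (38 @ 207) → take B (18 @ 91) → take 26/35 of F → 57.94; 123/123 used.
Total value = 750.94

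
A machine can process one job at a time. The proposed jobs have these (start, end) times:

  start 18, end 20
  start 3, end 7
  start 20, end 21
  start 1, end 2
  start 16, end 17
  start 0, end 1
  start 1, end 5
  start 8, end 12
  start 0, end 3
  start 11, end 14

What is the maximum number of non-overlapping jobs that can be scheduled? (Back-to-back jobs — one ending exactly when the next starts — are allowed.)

7

By end time: (0,1), (1,2), (0,3), (1,5), (3,7), (8,12), (11,14), (16,17), (18,20), (20,21).
Pick (0,1); next start ≥ 1 → (1,2); next start ≥ 2 → (3,7); next start ≥ 7 → (8,12); next start ≥ 12 → (16,17); next start ≥ 17 → (18,20); next start ≥ 20 → (20,21).
Selected 7 jobs.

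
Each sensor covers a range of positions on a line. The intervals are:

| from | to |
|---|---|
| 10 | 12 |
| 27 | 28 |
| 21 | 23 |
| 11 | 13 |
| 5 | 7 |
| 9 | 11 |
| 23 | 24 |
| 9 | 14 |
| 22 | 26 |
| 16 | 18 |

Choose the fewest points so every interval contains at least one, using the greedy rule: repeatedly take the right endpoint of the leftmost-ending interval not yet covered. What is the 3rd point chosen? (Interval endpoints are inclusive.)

18

Sorted: [5,7] [9,11] [10,12] [11,13] [9,14] [16,18] [21,23] [23,24] [22,26] [27,28]
{[5,7]} hit by 7; {[9,11],[10,12],[11,13],[9,14]} hit by 11; {[16,18]} hit by 18; {[21,23],[23,24],[22,26]} hit by 23; {[27,28]} hit by 28.
Points: 7, 11, 18, 23, 28 (5 total).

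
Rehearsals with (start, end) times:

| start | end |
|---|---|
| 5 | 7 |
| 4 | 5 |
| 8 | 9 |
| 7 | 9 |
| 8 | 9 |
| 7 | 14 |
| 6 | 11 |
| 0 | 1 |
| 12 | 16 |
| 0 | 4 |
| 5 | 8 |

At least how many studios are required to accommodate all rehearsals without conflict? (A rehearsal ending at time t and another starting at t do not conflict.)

Count concurrent intervals with a sweep; the peak is the room count.
starts: [0, 0, 4, 5, 5, 6, 7, 7, 8, 8, 12]
ends:   [1, 4, 5, 7, 8, 9, 9, 9, 11, 14, 16]
s0→1 s0→2 e1→1 e4→0 s4→1 e5→0 s5→1 s5→2 s6→3 e7→2 s7→3 s7→4 e8→3 s8→4 s8→5  — peak 5.

5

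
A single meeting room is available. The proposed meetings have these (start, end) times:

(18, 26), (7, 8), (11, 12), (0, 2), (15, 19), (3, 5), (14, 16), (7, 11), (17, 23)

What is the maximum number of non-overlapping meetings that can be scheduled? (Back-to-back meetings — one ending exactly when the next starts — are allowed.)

Sorted by end: (0,2)  (3,5)  (7,8)  (7,11)  (11,12)  (14,16)  (15,19)  (17,23)  (18,26)
take (0,2); take (3,5); take (7,8); take (11,12); take (14,16); take (17,23).
Selected 6 meetings.

6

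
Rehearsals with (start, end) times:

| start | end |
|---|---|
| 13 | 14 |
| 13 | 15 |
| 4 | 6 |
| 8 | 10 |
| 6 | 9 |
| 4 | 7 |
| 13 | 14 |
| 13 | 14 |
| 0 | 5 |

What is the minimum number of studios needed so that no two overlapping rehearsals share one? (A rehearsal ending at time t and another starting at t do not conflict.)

4

The answer is the maximum number of intervals overlapping at any instant.
Events (time:±→running): 0:+→1 4:+→2 4:+→3 5:-→2 6:-→1 6:+→2 7:-→1 8:+→2 9:-→1 10:-→0 13:+→1 13:+→2 13:+→3 13:+→4 … peak 4.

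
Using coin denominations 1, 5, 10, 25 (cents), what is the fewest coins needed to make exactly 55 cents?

3

Use the largest denomination that fits, subtract, and repeat.
55 − 2×25→5 − 1×5→0
Total coins = 2 + 1 = 3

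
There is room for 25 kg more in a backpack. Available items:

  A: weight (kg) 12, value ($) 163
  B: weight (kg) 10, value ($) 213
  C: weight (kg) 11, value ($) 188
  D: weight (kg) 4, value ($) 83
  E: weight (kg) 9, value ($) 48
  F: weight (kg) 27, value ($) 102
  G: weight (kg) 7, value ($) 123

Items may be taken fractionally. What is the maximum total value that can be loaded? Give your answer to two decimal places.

Sort by value per unit weight and fill in that order.
Ratios (sorted): B 21.30, D 20.75, G 17.57, C 17.09, A 13.58, E 5.33, F 3.78
take B (10 @ 213); take D (4 @ 83); take G (7 @ 123); take 4/11 of C → 68.36. Capacity used 25/25.
Total value = 487.36

487.36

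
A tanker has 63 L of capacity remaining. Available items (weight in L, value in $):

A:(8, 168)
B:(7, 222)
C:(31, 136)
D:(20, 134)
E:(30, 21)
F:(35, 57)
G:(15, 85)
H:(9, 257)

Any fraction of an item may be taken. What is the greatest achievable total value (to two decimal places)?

883.55

Ratios (sorted): B 31.71, H 28.56, A 21.00, D 6.70, G 5.67, C 4.39, F 1.63, E 0.70
take B (7 @ 222); take H (9 @ 257); take A (8 @ 168); take D (20 @ 134); take G (15 @ 85); take 4/31 of C → 17.55. Capacity used 63/63.
Total value = 883.55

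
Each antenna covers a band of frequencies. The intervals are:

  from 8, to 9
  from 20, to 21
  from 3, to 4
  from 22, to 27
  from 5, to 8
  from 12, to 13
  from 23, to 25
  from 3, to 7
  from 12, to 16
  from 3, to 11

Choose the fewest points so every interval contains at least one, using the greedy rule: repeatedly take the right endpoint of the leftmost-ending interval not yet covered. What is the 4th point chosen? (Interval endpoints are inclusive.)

Process intervals by earliest right end; each time one isn't hit yet, stab at its right endpoint.
By right end: [3,4]  [3,7]  [5,8]  [8,9]  [3,11]  [12,13]  [12,16]  [20,21]  [23,25]  [22,27]
[3,4] uncovered → point at 4; [5,8] uncovered → point at 8; [12,13] uncovered → point at 13; [20,21] uncovered → point at 21; [23,25] uncovered → point at 25.
Points: 4, 8, 13, 21, 25 (5 total).

21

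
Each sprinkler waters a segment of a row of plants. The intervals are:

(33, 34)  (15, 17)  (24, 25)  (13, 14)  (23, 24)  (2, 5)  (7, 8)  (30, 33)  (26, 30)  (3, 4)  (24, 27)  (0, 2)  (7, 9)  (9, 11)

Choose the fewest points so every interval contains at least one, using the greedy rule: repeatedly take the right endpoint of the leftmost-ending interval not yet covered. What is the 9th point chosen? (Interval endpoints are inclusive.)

Process intervals by earliest right end; each time one isn't hit yet, stab at its right endpoint.
By right end: [0,2]  [3,4]  [2,5]  [7,8]  [7,9]  [9,11]  [13,14]  [15,17]  [23,24]  [24,25]  [24,27]  [26,30]  [30,33]  [33,34]
[0,2] uncovered → point at 2; [3,4] uncovered → point at 4; [7,8] uncovered → point at 8; [9,11] uncovered → point at 11; [13,14] uncovered → point at 14; [15,17] uncovered → point at 17; [23,24] uncovered → point at 24; [26,30] uncovered → point at 30; [33,34] uncovered → point at 34.
Points: 2, 4, 8, 11, 14, 17, 24, 30, 34 (9 total).

34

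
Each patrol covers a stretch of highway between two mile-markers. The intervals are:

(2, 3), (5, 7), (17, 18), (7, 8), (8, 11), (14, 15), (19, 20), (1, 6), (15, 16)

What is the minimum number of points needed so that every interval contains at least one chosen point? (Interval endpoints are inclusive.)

6

Process intervals by earliest right end; each time one isn't hit yet, stab at its right endpoint.
Sorted: [2,3] [1,6] [5,7] [7,8] [8,11] [14,15] [15,16] [17,18] [19,20]
{[2,3],[1,6]} hit by 3; {[5,7],[7,8]} hit by 7; {[8,11]} hit by 11; {[14,15],[15,16]} hit by 15; {[17,18]} hit by 18; {[19,20]} hit by 20.
Points: 3, 7, 11, 15, 18, 20 (6 total).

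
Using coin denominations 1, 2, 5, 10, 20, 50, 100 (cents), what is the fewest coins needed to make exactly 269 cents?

269 = 2×100 + 1×50 + 1×10 + 1×5 + 2×2
Total coins = 2 + 1 + 1 + 1 + 2 = 7

7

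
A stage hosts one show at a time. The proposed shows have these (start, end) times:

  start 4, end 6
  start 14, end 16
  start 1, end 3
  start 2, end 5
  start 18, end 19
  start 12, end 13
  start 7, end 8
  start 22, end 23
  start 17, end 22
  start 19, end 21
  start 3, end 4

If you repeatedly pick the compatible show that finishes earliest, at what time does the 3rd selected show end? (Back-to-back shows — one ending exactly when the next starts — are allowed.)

6

Sorted by end: (1,3)  (3,4)  (2,5)  (4,6)  (7,8)  (12,13)  (14,16)  (18,19)  (19,21)  (17,22)  (22,23)
take (1,3); take (3,4); take (4,6); take (7,8); take (12,13); take (14,16); take (18,19); take (19,21); skip (17,22); take (22,23).
Selected: (1,3) (3,4) (4,6) (7,8) (12,13) (14,16) (18,19) (19,21) (22,23)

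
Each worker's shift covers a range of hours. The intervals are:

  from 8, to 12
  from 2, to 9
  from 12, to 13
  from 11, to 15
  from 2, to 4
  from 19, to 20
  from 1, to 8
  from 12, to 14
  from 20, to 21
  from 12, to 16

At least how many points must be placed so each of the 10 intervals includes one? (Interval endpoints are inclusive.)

3

Sorted: [2,4] [1,8] [2,9] [8,12] [12,13] [12,14] [11,15] [12,16] [19,20] [20,21]
{[2,4],[1,8],[2,9]} hit by 4; {[8,12],[12,13],[12,14],[11,15],[12,16]} hit by 12; {[19,20],[20,21]} hit by 20.
Points: 4, 12, 20 (3 total).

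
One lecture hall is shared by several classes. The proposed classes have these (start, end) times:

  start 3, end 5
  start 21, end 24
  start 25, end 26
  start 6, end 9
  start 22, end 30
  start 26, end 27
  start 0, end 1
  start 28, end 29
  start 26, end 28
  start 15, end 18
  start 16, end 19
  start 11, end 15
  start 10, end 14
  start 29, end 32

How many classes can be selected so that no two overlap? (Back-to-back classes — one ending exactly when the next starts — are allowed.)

10

Sort by end time and greedily take each interval whose start is ≥ the last chosen end.
By end time: (0,1), (3,5), (6,9), (10,14), (11,15), (15,18), (16,19), (21,24), (25,26), (26,27), (26,28), (28,29), (22,30), (29,32).
Pick (0,1); next start ≥ 1 → (3,5); next start ≥ 5 → (6,9); next start ≥ 9 → (10,14); next start ≥ 14 → (15,18); next start ≥ 18 → (21,24); next start ≥ 24 → (25,26); next start ≥ 26 → (26,27); next start ≥ 27 → (28,29); next start ≥ 29 → (29,32).
Selected 10 classes.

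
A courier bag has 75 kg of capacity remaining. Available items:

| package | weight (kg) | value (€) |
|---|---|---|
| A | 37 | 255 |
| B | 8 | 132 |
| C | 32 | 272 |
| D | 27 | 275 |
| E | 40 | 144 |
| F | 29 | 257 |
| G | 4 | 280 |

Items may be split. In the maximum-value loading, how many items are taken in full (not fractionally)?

Greedy by value/weight ratio, highest first.
Ratios (sorted): G 70.00, B 16.50, D 10.19, F 8.86, C 8.50, A 6.89, E 3.60
take G (4 @ 280); take B (8 @ 132); take D (27 @ 275); take F (29 @ 257); take 7/32 of C → 59.50. Capacity used 75/75.
4 item(s) taken whole; one partial (take 7/32 of C).

4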